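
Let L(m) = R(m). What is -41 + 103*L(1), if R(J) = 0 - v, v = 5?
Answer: -556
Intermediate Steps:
R(J) = -5 (R(J) = 0 - 1*5 = 0 - 5 = -5)
L(m) = -5
-41 + 103*L(1) = -41 + 103*(-5) = -41 - 515 = -556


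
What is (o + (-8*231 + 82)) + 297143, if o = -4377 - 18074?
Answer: 272926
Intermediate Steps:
o = -22451
(o + (-8*231 + 82)) + 297143 = (-22451 + (-8*231 + 82)) + 297143 = (-22451 + (-1848 + 82)) + 297143 = (-22451 - 1766) + 297143 = -24217 + 297143 = 272926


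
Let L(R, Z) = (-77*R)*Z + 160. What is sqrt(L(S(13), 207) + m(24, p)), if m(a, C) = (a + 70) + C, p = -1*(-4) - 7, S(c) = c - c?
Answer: sqrt(251) ≈ 15.843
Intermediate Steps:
S(c) = 0
p = -3 (p = 4 - 7 = -3)
L(R, Z) = 160 - 77*R*Z (L(R, Z) = -77*R*Z + 160 = 160 - 77*R*Z)
m(a, C) = 70 + C + a (m(a, C) = (70 + a) + C = 70 + C + a)
sqrt(L(S(13), 207) + m(24, p)) = sqrt((160 - 77*0*207) + (70 - 3 + 24)) = sqrt((160 + 0) + 91) = sqrt(160 + 91) = sqrt(251)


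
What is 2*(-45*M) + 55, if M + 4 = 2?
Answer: 235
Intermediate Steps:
M = -2 (M = -4 + 2 = -2)
2*(-45*M) + 55 = 2*(-45*(-2)) + 55 = 2*90 + 55 = 180 + 55 = 235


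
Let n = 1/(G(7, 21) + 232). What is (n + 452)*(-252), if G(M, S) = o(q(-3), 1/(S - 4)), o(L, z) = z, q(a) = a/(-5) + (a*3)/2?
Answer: -149785188/1315 ≈ -1.1391e+5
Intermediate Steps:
q(a) = 13*a/10 (q(a) = a*(-⅕) + (3*a)*(½) = -a/5 + 3*a/2 = 13*a/10)
G(M, S) = 1/(-4 + S) (G(M, S) = 1/(S - 4) = 1/(-4 + S))
n = 17/3945 (n = 1/(1/(-4 + 21) + 232) = 1/(1/17 + 232) = 1/(3945/17) = 17/3945 ≈ 0.0043093)
(n + 452)*(-252) = (17/3945 + 452)*(-252) = (1783157/3945)*(-252) = -149785188/1315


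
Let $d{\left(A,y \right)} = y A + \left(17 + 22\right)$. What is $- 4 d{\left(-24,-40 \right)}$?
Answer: $-3996$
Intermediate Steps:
$d{\left(A,y \right)} = 39 + A y$ ($d{\left(A,y \right)} = A y + 39 = 39 + A y$)
$- 4 d{\left(-24,-40 \right)} = - 4 \left(39 - -960\right) = - 4 \left(39 + 960\right) = \left(-4\right) 999 = -3996$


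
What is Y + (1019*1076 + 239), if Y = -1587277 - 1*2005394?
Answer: -2495988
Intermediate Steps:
Y = -3592671 (Y = -1587277 - 2005394 = -3592671)
Y + (1019*1076 + 239) = -3592671 + (1019*1076 + 239) = -3592671 + (1096444 + 239) = -3592671 + 1096683 = -2495988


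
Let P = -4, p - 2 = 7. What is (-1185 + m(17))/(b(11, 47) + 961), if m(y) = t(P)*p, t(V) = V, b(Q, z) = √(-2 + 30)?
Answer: -391127/307831 + 814*√7/307831 ≈ -1.2636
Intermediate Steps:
p = 9 (p = 2 + 7 = 9)
b(Q, z) = 2*√7 (b(Q, z) = √28 = 2*√7)
m(y) = -36 (m(y) = -4*9 = -36)
(-1185 + m(17))/(b(11, 47) + 961) = (-1185 - 36)/(2*√7 + 961) = -1221/(961 + 2*√7)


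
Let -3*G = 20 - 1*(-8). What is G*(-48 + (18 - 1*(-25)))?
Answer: 140/3 ≈ 46.667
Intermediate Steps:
G = -28/3 (G = -(20 - 1*(-8))/3 = -(20 + 8)/3 = -⅓*28 = -28/3 ≈ -9.3333)
G*(-48 + (18 - 1*(-25))) = -28*(-48 + (18 - 1*(-25)))/3 = -28*(-48 + (18 + 25))/3 = -28*(-48 + 43)/3 = -28/3*(-5) = 140/3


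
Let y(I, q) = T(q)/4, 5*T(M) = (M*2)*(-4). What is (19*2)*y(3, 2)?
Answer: -152/5 ≈ -30.400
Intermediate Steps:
T(M) = -8*M/5 (T(M) = ((M*2)*(-4))/5 = ((2*M)*(-4))/5 = (-8*M)/5 = -8*M/5)
y(I, q) = -2*q/5 (y(I, q) = -8*q/5/4 = -8*q/5*(1/4) = -2*q/5)
(19*2)*y(3, 2) = (19*2)*(-2/5*2) = 38*(-4/5) = -152/5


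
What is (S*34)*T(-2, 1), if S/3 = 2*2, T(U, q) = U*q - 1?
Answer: -1224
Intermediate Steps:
T(U, q) = -1 + U*q
S = 12 (S = 3*(2*2) = 3*4 = 12)
(S*34)*T(-2, 1) = (12*34)*(-1 - 2*1) = 408*(-1 - 2) = 408*(-3) = -1224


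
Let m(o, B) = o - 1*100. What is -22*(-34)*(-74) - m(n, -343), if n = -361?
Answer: -54891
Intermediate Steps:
m(o, B) = -100 + o (m(o, B) = o - 100 = -100 + o)
-22*(-34)*(-74) - m(n, -343) = -22*(-34)*(-74) - (-100 - 361) = 748*(-74) - 1*(-461) = -55352 + 461 = -54891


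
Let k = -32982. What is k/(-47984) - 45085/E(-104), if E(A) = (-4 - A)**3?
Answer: 385233017/599800000 ≈ 0.64227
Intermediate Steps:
k/(-47984) - 45085/E(-104) = -32982/(-47984) - 45085*(-1/(4 - 104)**3) = -32982*(-1/47984) - 45085/((-1*(-100)**3)) = 16491/23992 - 45085/((-1*(-1000000))) = 16491/23992 - 45085/1000000 = 16491/23992 - 45085*1/1000000 = 16491/23992 - 9017/200000 = 385233017/599800000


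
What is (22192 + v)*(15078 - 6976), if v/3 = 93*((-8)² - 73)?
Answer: 159455462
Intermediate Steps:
v = -2511 (v = 3*(93*((-8)² - 73)) = 3*(93*(64 - 73)) = 3*(93*(-9)) = 3*(-837) = -2511)
(22192 + v)*(15078 - 6976) = (22192 - 2511)*(15078 - 6976) = 19681*8102 = 159455462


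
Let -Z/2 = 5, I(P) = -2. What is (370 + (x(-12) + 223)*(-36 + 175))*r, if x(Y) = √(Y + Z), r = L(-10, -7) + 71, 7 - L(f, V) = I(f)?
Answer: 2509360 + 11120*I*√22 ≈ 2.5094e+6 + 52157.0*I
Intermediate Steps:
L(f, V) = 9 (L(f, V) = 7 - 1*(-2) = 7 + 2 = 9)
Z = -10 (Z = -2*5 = -10)
r = 80 (r = 9 + 71 = 80)
x(Y) = √(-10 + Y) (x(Y) = √(Y - 10) = √(-10 + Y))
(370 + (x(-12) + 223)*(-36 + 175))*r = (370 + (√(-10 - 12) + 223)*(-36 + 175))*80 = (370 + (√(-22) + 223)*139)*80 = (370 + (I*√22 + 223)*139)*80 = (370 + (223 + I*√22)*139)*80 = (370 + (30997 + 139*I*√22))*80 = (31367 + 139*I*√22)*80 = 2509360 + 11120*I*√22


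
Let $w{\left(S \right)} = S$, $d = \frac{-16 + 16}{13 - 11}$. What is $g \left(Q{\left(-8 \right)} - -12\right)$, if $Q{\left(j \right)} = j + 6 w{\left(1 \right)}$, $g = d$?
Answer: $0$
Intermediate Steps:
$d = 0$ ($d = \frac{0}{2} = 0 \cdot \frac{1}{2} = 0$)
$g = 0$
$Q{\left(j \right)} = 6 + j$ ($Q{\left(j \right)} = j + 6 \cdot 1 = j + 6 = 6 + j$)
$g \left(Q{\left(-8 \right)} - -12\right) = 0 \left(\left(6 - 8\right) - -12\right) = 0 \left(-2 + 12\right) = 0 \cdot 10 = 0$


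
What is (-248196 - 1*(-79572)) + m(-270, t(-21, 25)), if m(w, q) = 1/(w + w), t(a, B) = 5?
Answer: -91056961/540 ≈ -1.6862e+5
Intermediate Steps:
m(w, q) = 1/(2*w)
(-248196 - 1*(-79572)) + m(-270, t(-21, 25)) = (-248196 - 1*(-79572)) + (½)/(-270) = (-248196 + 79572) + (½)*(-1/270) = -168624 - 1/540 = -91056961/540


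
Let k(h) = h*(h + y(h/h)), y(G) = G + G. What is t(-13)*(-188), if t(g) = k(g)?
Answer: -26884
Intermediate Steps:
y(G) = 2*G
k(h) = h*(2 + h) (k(h) = h*(h + 2*(h/h)) = h*(h + 2*1) = h*(h + 2) = h*(2 + h))
t(g) = g*(2 + g)
t(-13)*(-188) = -13*(2 - 13)*(-188) = -13*(-11)*(-188) = 143*(-188) = -26884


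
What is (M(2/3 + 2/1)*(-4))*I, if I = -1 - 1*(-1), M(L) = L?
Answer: 0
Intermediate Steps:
I = 0 (I = -1 + 1 = 0)
(M(2/3 + 2/1)*(-4))*I = ((2/3 + 2/1)*(-4))*0 = ((2*(1/3) + 2*1)*(-4))*0 = ((2/3 + 2)*(-4))*0 = ((8/3)*(-4))*0 = -32/3*0 = 0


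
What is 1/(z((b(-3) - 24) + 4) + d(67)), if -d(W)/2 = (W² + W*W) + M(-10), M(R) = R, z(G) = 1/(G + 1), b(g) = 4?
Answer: -15/269041 ≈ -5.5754e-5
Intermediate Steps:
z(G) = 1/(1 + G)
d(W) = 20 - 4*W² (d(W) = -2*((W² + W*W) - 10) = -2*((W² + W²) - 10) = -2*(2*W² - 10) = -2*(-10 + 2*W²) = 20 - 4*W²)
1/(z((b(-3) - 24) + 4) + d(67)) = 1/(1/(1 + ((4 - 24) + 4)) + (20 - 4*67²)) = 1/(1/(1 + (-20 + 4)) + (20 - 4*4489)) = 1/(1/(1 - 16) + (20 - 17956)) = 1/(1/(-15) - 17936) = 1/(-1/15 - 17936) = 1/(-269041/15) = -15/269041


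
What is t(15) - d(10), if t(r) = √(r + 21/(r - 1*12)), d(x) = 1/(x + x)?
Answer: -1/20 + √22 ≈ 4.6404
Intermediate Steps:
d(x) = 1/(2*x)
t(r) = √(r + 21/(-12 + r)) (t(r) = √(r + 21/(r - 12)) = √(r + 21/(-12 + r)))
t(15) - d(10) = √((21 + 15*(-12 + 15))/(-12 + 15)) - 1/(2*10) = √((21 + 15*3)/3) - 1/(2*10) = √((21 + 45)/3) - 1*1/20 = √((⅓)*66) - 1/20 = √22 - 1/20 = -1/20 + √22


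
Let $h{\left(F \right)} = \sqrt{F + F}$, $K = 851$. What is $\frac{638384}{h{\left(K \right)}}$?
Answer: $\frac{319192 \sqrt{1702}}{851} \approx 15474.0$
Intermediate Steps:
$h{\left(F \right)} = \sqrt{2} \sqrt{F}$ ($h{\left(F \right)} = \sqrt{2 F} = \sqrt{2} \sqrt{F}$)
$\frac{638384}{h{\left(K \right)}} = \frac{638384}{\sqrt{2} \sqrt{851}} = \frac{638384}{\sqrt{1702}} = 638384 \frac{\sqrt{1702}}{1702} = \frac{319192 \sqrt{1702}}{851}$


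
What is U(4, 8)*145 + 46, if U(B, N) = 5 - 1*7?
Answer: -244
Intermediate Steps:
U(B, N) = -2 (U(B, N) = 5 - 7 = -2)
U(4, 8)*145 + 46 = -2*145 + 46 = -290 + 46 = -244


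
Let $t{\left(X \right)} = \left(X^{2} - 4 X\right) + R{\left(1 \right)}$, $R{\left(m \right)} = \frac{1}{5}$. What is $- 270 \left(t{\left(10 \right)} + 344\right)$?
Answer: $-109134$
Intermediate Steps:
$R{\left(m \right)} = \frac{1}{5}$
$t{\left(X \right)} = \frac{1}{5} + X^{2} - 4 X$ ($t{\left(X \right)} = \left(X^{2} - 4 X\right) + \frac{1}{5} = \frac{1}{5} + X^{2} - 4 X$)
$- 270 \left(t{\left(10 \right)} + 344\right) = - 270 \left(\left(\frac{1}{5} + 10^{2} - 40\right) + 344\right) = - 270 \left(\left(\frac{1}{5} + 100 - 40\right) + 344\right) = - 270 \left(\frac{301}{5} + 344\right) = \left(-270\right) \frac{2021}{5} = -109134$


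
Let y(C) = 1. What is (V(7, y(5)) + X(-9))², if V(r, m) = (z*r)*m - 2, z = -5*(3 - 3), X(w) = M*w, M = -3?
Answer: 625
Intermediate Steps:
X(w) = -3*w
z = 0 (z = -5*0 = 0)
V(r, m) = -2 (V(r, m) = (0*r)*m - 2 = 0*m - 2 = 0 - 2 = -2)
(V(7, y(5)) + X(-9))² = (-2 - 3*(-9))² = (-2 + 27)² = 25² = 625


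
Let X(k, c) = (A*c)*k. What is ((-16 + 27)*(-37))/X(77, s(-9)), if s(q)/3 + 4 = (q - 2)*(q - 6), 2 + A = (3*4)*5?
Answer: -37/196098 ≈ -0.00018868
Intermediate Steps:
A = 58 (A = -2 + (3*4)*5 = -2 + 12*5 = -2 + 60 = 58)
s(q) = -12 + 3*(-6 + q)*(-2 + q) (s(q) = -12 + 3*((q - 2)*(q - 6)) = -12 + 3*((-2 + q)*(-6 + q)) = -12 + 3*((-6 + q)*(-2 + q)) = -12 + 3*(-6 + q)*(-2 + q))
X(k, c) = 58*c*k (X(k, c) = (58*c)*k = 58*c*k)
((-16 + 27)*(-37))/X(77, s(-9)) = ((-16 + 27)*(-37))/((58*(24 - 24*(-9) + 3*(-9)**2)*77)) = (11*(-37))/((58*(24 + 216 + 3*81)*77)) = -407*1/(4466*(24 + 216 + 243)) = -407/(58*483*77) = -407/2157078 = -407*1/2157078 = -37/196098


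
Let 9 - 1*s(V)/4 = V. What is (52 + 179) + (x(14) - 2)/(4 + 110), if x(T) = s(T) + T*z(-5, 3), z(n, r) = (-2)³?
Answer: 13100/57 ≈ 229.82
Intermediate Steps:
z(n, r) = -8
s(V) = 36 - 4*V
x(T) = 36 - 12*T (x(T) = (36 - 4*T) + T*(-8) = (36 - 4*T) - 8*T = 36 - 12*T)
(52 + 179) + (x(14) - 2)/(4 + 110) = (52 + 179) + ((36 - 12*14) - 2)/(4 + 110) = 231 + ((36 - 168) - 2)/114 = 231 + (-132 - 2)*(1/114) = 231 - 134*1/114 = 231 - 67/57 = 13100/57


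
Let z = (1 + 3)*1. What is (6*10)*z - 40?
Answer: 200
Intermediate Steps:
z = 4 (z = 4*1 = 4)
(6*10)*z - 40 = (6*10)*4 - 40 = 60*4 - 40 = 240 - 40 = 200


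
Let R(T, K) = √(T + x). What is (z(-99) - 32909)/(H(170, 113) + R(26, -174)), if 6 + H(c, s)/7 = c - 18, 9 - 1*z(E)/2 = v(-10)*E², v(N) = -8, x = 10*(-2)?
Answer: 63325675/522239 - 123925*√6/1044478 ≈ 120.97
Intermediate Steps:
x = -20
R(T, K) = √(-20 + T) (R(T, K) = √(T - 20) = √(-20 + T))
z(E) = 18 + 16*E² (z(E) = 18 - (-16)*E² = 18 + 16*E²)
H(c, s) = -168 + 7*c (H(c, s) = -42 + 7*(c - 18) = -42 + 7*(-18 + c) = -42 + (-126 + 7*c) = -168 + 7*c)
(z(-99) - 32909)/(H(170, 113) + R(26, -174)) = ((18 + 16*(-99)²) - 32909)/((-168 + 7*170) + √(-20 + 26)) = ((18 + 16*9801) - 32909)/((-168 + 1190) + √6) = ((18 + 156816) - 32909)/(1022 + √6) = (156834 - 32909)/(1022 + √6) = 123925/(1022 + √6)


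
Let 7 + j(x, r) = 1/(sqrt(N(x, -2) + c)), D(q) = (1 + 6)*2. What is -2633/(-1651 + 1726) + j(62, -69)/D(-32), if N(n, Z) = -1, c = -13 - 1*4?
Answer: -5341/150 - I*sqrt(2)/84 ≈ -35.607 - 0.016836*I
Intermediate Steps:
c = -17 (c = -13 - 4 = -17)
D(q) = 14 (D(q) = 7*2 = 14)
j(x, r) = -7 - I*sqrt(2)/6 (j(x, r) = -7 + 1/(sqrt(-1 - 17)) = -7 + 1/(sqrt(-18)) = -7 + 1/(3*I*sqrt(2)) = -7 - I*sqrt(2)/6)
-2633/(-1651 + 1726) + j(62, -69)/D(-32) = -2633/(-1651 + 1726) + (-7 - I*sqrt(2)/6)/14 = -2633/75 + (-7 - I*sqrt(2)/6)*(1/14) = -2633*1/75 + (-1/2 - I*sqrt(2)/84) = -2633/75 + (-1/2 - I*sqrt(2)/84) = -5341/150 - I*sqrt(2)/84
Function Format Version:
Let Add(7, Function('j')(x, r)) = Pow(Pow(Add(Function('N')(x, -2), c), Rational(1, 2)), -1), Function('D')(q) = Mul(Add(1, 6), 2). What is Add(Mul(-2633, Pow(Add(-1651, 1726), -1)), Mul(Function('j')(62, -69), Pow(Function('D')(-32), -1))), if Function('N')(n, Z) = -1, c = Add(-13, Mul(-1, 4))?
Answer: Add(Rational(-5341, 150), Mul(Rational(-1, 84), I, Pow(2, Rational(1, 2)))) ≈ Add(-35.607, Mul(-0.016836, I))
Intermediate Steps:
c = -17 (c = Add(-13, -4) = -17)
Function('D')(q) = 14 (Function('D')(q) = Mul(7, 2) = 14)
Function('j')(x, r) = Add(-7, Mul(Rational(-1, 6), I, Pow(2, Rational(1, 2)))) (Function('j')(x, r) = Add(-7, Pow(Pow(Add(-1, -17), Rational(1, 2)), -1)) = Add(-7, Pow(Pow(-18, Rational(1, 2)), -1)) = Add(-7, Pow(Mul(3, I, Pow(2, Rational(1, 2))), -1)) = Add(-7, Mul(Rational(-1, 6), I, Pow(2, Rational(1, 2)))))
Add(Mul(-2633, Pow(Add(-1651, 1726), -1)), Mul(Function('j')(62, -69), Pow(Function('D')(-32), -1))) = Add(Mul(-2633, Pow(Add(-1651, 1726), -1)), Mul(Add(-7, Mul(Rational(-1, 6), I, Pow(2, Rational(1, 2)))), Pow(14, -1))) = Add(Mul(-2633, Pow(75, -1)), Mul(Add(-7, Mul(Rational(-1, 6), I, Pow(2, Rational(1, 2)))), Rational(1, 14))) = Add(Mul(-2633, Rational(1, 75)), Add(Rational(-1, 2), Mul(Rational(-1, 84), I, Pow(2, Rational(1, 2))))) = Add(Rational(-2633, 75), Add(Rational(-1, 2), Mul(Rational(-1, 84), I, Pow(2, Rational(1, 2))))) = Add(Rational(-5341, 150), Mul(Rational(-1, 84), I, Pow(2, Rational(1, 2))))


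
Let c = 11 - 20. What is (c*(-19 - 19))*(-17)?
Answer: -5814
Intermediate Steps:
c = -9
(c*(-19 - 19))*(-17) = -9*(-19 - 19)*(-17) = -9*(-38)*(-17) = 342*(-17) = -5814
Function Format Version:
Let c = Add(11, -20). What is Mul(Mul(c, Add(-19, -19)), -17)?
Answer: -5814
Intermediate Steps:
c = -9
Mul(Mul(c, Add(-19, -19)), -17) = Mul(Mul(-9, Add(-19, -19)), -17) = Mul(Mul(-9, -38), -17) = Mul(342, -17) = -5814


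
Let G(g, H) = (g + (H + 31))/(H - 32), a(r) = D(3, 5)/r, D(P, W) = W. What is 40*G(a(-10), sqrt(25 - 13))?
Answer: -9880/253 - 1250*sqrt(3)/253 ≈ -47.609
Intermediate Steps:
a(r) = 5/r
G(g, H) = (31 + H + g)/(-32 + H) (G(g, H) = (g + (31 + H))/(-32 + H) = (31 + H + g)/(-32 + H))
40*G(a(-10), sqrt(25 - 13)) = 40*((31 + sqrt(25 - 13) + 5/(-10))/(-32 + sqrt(25 - 13))) = 40*((31 + sqrt(12) + 5*(-1/10))/(-32 + sqrt(12))) = 40*((31 + 2*sqrt(3) - 1/2)/(-32 + 2*sqrt(3))) = 40*((61/2 + 2*sqrt(3))/(-32 + 2*sqrt(3))) = 40*(61/2 + 2*sqrt(3))/(-32 + 2*sqrt(3))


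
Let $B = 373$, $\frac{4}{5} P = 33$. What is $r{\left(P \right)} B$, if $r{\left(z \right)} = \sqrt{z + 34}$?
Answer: $\frac{373 \sqrt{301}}{2} \approx 3235.7$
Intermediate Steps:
$P = \frac{165}{4}$ ($P = \frac{5}{4} \cdot 33 = \frac{165}{4} \approx 41.25$)
$r{\left(z \right)} = \sqrt{34 + z}$
$r{\left(P \right)} B = \sqrt{34 + \frac{165}{4}} \cdot 373 = \sqrt{\frac{301}{4}} \cdot 373 = \frac{\sqrt{301}}{2} \cdot 373 = \frac{373 \sqrt{301}}{2}$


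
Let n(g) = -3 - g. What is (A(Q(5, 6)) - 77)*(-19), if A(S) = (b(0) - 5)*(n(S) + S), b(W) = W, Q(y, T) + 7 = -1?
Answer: 1178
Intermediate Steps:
Q(y, T) = -8 (Q(y, T) = -7 - 1 = -8)
A(S) = 15 (A(S) = (0 - 5)*((-3 - S) + S) = -5*(-3) = 15)
(A(Q(5, 6)) - 77)*(-19) = (15 - 77)*(-19) = -62*(-19) = 1178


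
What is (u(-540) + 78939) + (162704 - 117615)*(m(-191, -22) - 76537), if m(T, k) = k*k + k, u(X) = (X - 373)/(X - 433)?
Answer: -3337454933215/973 ≈ -3.4301e+9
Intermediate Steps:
u(X) = (-373 + X)/(-433 + X)
m(T, k) = k + k² (m(T, k) = k² + k = k + k²)
(u(-540) + 78939) + (162704 - 117615)*(m(-191, -22) - 76537) = ((-373 - 540)/(-433 - 540) + 78939) + (162704 - 117615)*(-22*(1 - 22) - 76537) = (-913/(-973) + 78939) + 45089*(-22*(-21) - 76537) = (-1/973*(-913) + 78939) + 45089*(462 - 76537) = (913/973 + 78939) + 45089*(-76075) = 76808560/973 - 3430145675 = -3337454933215/973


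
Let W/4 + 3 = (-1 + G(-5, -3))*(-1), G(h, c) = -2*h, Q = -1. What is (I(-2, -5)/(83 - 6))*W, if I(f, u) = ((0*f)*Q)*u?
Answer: 0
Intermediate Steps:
I(f, u) = 0 (I(f, u) = ((0*f)*(-1))*u = (0*(-1))*u = 0*u = 0)
W = -48 (W = -12 + 4*((-1 - 2*(-5))*(-1)) = -12 + 4*((-1 + 10)*(-1)) = -12 + 4*(9*(-1)) = -12 + 4*(-9) = -12 - 36 = -48)
(I(-2, -5)/(83 - 6))*W = (0/(83 - 6))*(-48) = (0/77)*(-48) = ((1/77)*0)*(-48) = 0*(-48) = 0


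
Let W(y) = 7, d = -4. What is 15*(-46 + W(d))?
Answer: -585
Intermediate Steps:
15*(-46 + W(d)) = 15*(-46 + 7) = 15*(-39) = -585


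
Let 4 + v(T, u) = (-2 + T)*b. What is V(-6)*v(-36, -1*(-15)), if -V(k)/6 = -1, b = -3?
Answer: 660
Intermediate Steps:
V(k) = 6 (V(k) = -6*(-1) = 6)
v(T, u) = 2 - 3*T (v(T, u) = -4 + (-2 + T)*(-3) = -4 + (6 - 3*T) = 2 - 3*T)
V(-6)*v(-36, -1*(-15)) = 6*(2 - 3*(-36)) = 6*(2 + 108) = 6*110 = 660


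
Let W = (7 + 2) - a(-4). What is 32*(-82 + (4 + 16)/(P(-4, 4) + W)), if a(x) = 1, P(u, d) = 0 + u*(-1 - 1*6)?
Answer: -23456/9 ≈ -2606.2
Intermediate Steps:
P(u, d) = -7*u (P(u, d) = 0 + u*(-1 - 6) = 0 + u*(-7) = 0 - 7*u = -7*u)
W = 8 (W = (7 + 2) - 1*1 = 9 - 1 = 8)
32*(-82 + (4 + 16)/(P(-4, 4) + W)) = 32*(-82 + (4 + 16)/(-7*(-4) + 8)) = 32*(-82 + 20/(28 + 8)) = 32*(-82 + 20/36) = 32*(-82 + 20*(1/36)) = 32*(-82 + 5/9) = 32*(-733/9) = -23456/9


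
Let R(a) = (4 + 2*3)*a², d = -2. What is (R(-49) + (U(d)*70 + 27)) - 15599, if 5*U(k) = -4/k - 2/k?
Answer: 8480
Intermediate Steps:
U(k) = -6/(5*k) (U(k) = (-4/k - 2/k)/5 = (-6/k)/5 = -6/(5*k))
R(a) = 10*a² (R(a) = (4 + 6)*a² = 10*a²)
(R(-49) + (U(d)*70 + 27)) - 15599 = (10*(-49)² + (-6/5/(-2)*70 + 27)) - 15599 = (10*2401 + (-6/5*(-½)*70 + 27)) - 15599 = (24010 + ((⅗)*70 + 27)) - 15599 = (24010 + (42 + 27)) - 15599 = (24010 + 69) - 15599 = 24079 - 15599 = 8480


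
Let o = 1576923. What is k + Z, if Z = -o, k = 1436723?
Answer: -140200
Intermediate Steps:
Z = -1576923 (Z = -1*1576923 = -1576923)
k + Z = 1436723 - 1576923 = -140200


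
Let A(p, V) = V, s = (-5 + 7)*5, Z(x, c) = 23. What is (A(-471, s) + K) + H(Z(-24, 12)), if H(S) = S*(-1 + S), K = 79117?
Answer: 79633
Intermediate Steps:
s = 10 (s = 2*5 = 10)
(A(-471, s) + K) + H(Z(-24, 12)) = (10 + 79117) + 23*(-1 + 23) = 79127 + 23*22 = 79127 + 506 = 79633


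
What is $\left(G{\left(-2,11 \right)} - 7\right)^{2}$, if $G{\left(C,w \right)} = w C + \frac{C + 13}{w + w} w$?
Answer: $\frac{2209}{4} \approx 552.25$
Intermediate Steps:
$G{\left(C,w \right)} = \frac{13}{2} + \frac{C}{2} + C w$ ($G{\left(C,w \right)} = C w + \frac{13 + C}{2 w} w = C w + \left(\frac{13}{2} + \frac{C}{2}\right) = \frac{13}{2} + \frac{C}{2} + C w$)
$\left(G{\left(-2,11 \right)} - 7\right)^{2} = \left(\left(\frac{13}{2} + \frac{1}{2} \left(-2\right) - 22\right) - 7\right)^{2} = \left(\left(\frac{13}{2} - 1 - 22\right) - 7\right)^{2} = \left(- \frac{33}{2} - 7\right)^{2} = \left(- \frac{47}{2}\right)^{2} = \frac{2209}{4}$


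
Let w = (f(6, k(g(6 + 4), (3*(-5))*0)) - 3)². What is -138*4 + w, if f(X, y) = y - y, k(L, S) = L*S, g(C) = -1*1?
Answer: -543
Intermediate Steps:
g(C) = -1
f(X, y) = 0
w = 9 (w = (0 - 3)² = (-3)² = 9)
-138*4 + w = -138*4 + 9 = -552 + 9 = -543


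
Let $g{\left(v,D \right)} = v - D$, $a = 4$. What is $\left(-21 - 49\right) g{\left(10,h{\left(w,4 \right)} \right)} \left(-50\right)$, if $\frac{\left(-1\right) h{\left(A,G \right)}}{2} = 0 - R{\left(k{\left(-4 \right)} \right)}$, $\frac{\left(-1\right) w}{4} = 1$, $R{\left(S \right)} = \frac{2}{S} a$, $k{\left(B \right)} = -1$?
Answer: $91000$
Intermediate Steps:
$R{\left(S \right)} = \frac{8}{S}$ ($R{\left(S \right)} = \frac{2}{S} 4 = \frac{8}{S}$)
$w = -4$ ($w = \left(-4\right) 1 = -4$)
$h{\left(A,G \right)} = -16$ ($h{\left(A,G \right)} = - 2 \left(0 - \frac{8}{-1}\right) = - 2 \left(0 - 8 \left(-1\right)\right) = - 2 \left(0 - -8\right) = - 2 \left(0 + 8\right) = \left(-2\right) 8 = -16$)
$\left(-21 - 49\right) g{\left(10,h{\left(w,4 \right)} \right)} \left(-50\right) = \left(-21 - 49\right) \left(10 - -16\right) \left(-50\right) = \left(-21 - 49\right) \left(10 + 16\right) \left(-50\right) = \left(-70\right) 26 \left(-50\right) = \left(-1820\right) \left(-50\right) = 91000$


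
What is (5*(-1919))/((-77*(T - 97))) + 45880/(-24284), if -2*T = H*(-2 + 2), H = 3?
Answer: -143920675/45344299 ≈ -3.1740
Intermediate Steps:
T = 0 (T = -3*(-2 + 2)/2 = -3*0/2 = -1/2*0 = 0)
(5*(-1919))/((-77*(T - 97))) + 45880/(-24284) = (5*(-1919))/((-77*(0 - 97))) + 45880/(-24284) = -9595/((-77*(-97))) + 45880*(-1/24284) = -9595/7469 - 11470/6071 = -143920675/45344299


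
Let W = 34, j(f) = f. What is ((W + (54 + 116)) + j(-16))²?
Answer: 35344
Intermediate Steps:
((W + (54 + 116)) + j(-16))² = ((34 + (54 + 116)) - 16)² = ((34 + 170) - 16)² = (204 - 16)² = 188² = 35344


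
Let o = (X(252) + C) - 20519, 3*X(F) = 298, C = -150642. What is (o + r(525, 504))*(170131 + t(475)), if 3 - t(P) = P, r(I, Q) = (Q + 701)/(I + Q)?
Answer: -1422075678750/49 ≈ -2.9022e+10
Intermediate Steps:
X(F) = 298/3 (X(F) = (⅓)*298 = 298/3)
o = -513185/3 (o = (298/3 - 150642) - 20519 = -451628/3 - 20519 = -513185/3 ≈ -1.7106e+5)
r(I, Q) = (701 + Q)/(I + Q)
t(P) = 3 - P
(o + r(525, 504))*(170131 + t(475)) = (-513185/3 + (701 + 504)/(525 + 504))*(170131 + (3 - 1*475)) = (-513185/3 + 1205/1029)*(170131 + (3 - 475)) = (-513185/3 + (1/1029)*1205)*(170131 - 472) = (-513185/3 + 1205/1029)*169659 = -58673750/343*169659 = -1422075678750/49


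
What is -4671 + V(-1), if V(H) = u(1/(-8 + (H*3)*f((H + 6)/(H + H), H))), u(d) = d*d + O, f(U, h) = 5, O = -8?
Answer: -2475190/529 ≈ -4679.0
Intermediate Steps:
u(d) = -8 + d² (u(d) = d*d - 8 = d² - 8 = -8 + d²)
V(H) = -8 + (-8 + 15*H)⁻² (V(H) = -8 + (1/(-8 + (H*3)*5))² = -8 + (1/(-8 + (3*H)*5))² = -8 + (1/(-8 + 15*H))² = -8 + (-8 + 15*H)⁻²)
-4671 + V(-1) = -4671 + (-8 + (-8 + 15*(-1))⁻²) = -4671 + (-8 + (-8 - 15)⁻²) = -4671 + (-8 + (-23)⁻²) = -4671 + (-8 + 1/529) = -4671 - 4231/529 = -2475190/529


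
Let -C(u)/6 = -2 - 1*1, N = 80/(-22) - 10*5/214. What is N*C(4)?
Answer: -81990/1177 ≈ -69.660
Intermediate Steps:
N = -4555/1177 (N = 80*(-1/22) - 50*1/214 = -40/11 - 25/107 = -4555/1177 ≈ -3.8700)
C(u) = 18 (C(u) = -6*(-2 - 1*1) = -6*(-2 - 1) = -6*(-3) = 18)
N*C(4) = -4555/1177*18 = -81990/1177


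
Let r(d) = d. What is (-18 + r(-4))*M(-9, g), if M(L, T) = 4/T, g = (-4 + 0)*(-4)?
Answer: -11/2 ≈ -5.5000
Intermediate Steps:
g = 16 (g = -4*(-4) = 16)
(-18 + r(-4))*M(-9, g) = (-18 - 4)*(4/16) = -88/16 = -22*1/4 = -11/2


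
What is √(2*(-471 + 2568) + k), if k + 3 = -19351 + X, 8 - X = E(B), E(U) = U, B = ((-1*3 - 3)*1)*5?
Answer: I*√15122 ≈ 122.97*I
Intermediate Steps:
B = -30 (B = ((-3 - 3)*1)*5 = -6*1*5 = -6*5 = -30)
X = 38 (X = 8 - 1*(-30) = 8 + 30 = 38)
k = -19316 (k = -3 + (-19351 + 38) = -3 - 19313 = -19316)
√(2*(-471 + 2568) + k) = √(2*(-471 + 2568) - 19316) = √(2*2097 - 19316) = √(4194 - 19316) = √(-15122) = I*√15122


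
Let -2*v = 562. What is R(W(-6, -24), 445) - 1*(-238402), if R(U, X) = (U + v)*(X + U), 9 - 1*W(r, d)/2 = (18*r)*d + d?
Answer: 25467929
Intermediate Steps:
v = -281 (v = -½*562 = -281)
W(r, d) = 18 - 2*d - 36*d*r (W(r, d) = 18 - 2*((18*r)*d + d) = 18 - 2*(18*d*r + d) = 18 - 2*(d + 18*d*r) = 18 + (-2*d - 36*d*r) = 18 - 2*d - 36*d*r)
R(U, X) = (-281 + U)*(U + X) (R(U, X) = (U - 281)*(X + U) = (-281 + U)*(U + X))
R(W(-6, -24), 445) - 1*(-238402) = ((18 - 2*(-24) - 36*(-24)*(-6))² - 281*(18 - 2*(-24) - 36*(-24)*(-6)) - 281*445 + (18 - 2*(-24) - 36*(-24)*(-6))*445) - 1*(-238402) = ((18 + 48 - 5184)² - 281*(18 + 48 - 5184) - 125045 + (18 + 48 - 5184)*445) + 238402 = ((-5118)² - 281*(-5118) - 125045 - 5118*445) + 238402 = (26193924 + 1438158 - 125045 - 2277510) + 238402 = 25229527 + 238402 = 25467929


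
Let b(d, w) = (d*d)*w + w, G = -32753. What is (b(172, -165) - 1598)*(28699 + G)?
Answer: 19796180642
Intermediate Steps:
b(d, w) = w + w*d**2 (b(d, w) = d**2*w + w = w*d**2 + w = w + w*d**2)
(b(172, -165) - 1598)*(28699 + G) = (-165*(1 + 172**2) - 1598)*(28699 - 32753) = (-165*(1 + 29584) - 1598)*(-4054) = (-165*29585 - 1598)*(-4054) = (-4881525 - 1598)*(-4054) = -4883123*(-4054) = 19796180642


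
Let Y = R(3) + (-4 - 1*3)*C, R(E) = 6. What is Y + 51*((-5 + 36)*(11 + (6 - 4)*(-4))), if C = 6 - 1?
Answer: 4714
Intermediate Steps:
C = 5
Y = -29 (Y = 6 + (-4 - 1*3)*5 = 6 + (-4 - 3)*5 = 6 - 7*5 = 6 - 35 = -29)
Y + 51*((-5 + 36)*(11 + (6 - 4)*(-4))) = -29 + 51*((-5 + 36)*(11 + (6 - 4)*(-4))) = -29 + 51*(31*(11 + 2*(-4))) = -29 + 51*(31*(11 - 8)) = -29 + 51*(31*3) = -29 + 51*93 = -29 + 4743 = 4714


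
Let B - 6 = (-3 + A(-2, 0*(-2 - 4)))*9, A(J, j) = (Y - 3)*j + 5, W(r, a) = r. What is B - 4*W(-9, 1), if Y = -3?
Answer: 60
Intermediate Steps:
A(J, j) = 5 - 6*j (A(J, j) = (-3 - 3)*j + 5 = -6*j + 5 = 5 - 6*j)
B = 24 (B = 6 + (-3 + (5 - 0*(-2 - 4)))*9 = 6 + (-3 + (5 - 0*(-6)))*9 = 6 + (-3 + (5 - 6*0))*9 = 6 + (-3 + (5 + 0))*9 = 6 + (-3 + 5)*9 = 6 + 2*9 = 6 + 18 = 24)
B - 4*W(-9, 1) = 24 - 4*(-9) = 24 + 36 = 60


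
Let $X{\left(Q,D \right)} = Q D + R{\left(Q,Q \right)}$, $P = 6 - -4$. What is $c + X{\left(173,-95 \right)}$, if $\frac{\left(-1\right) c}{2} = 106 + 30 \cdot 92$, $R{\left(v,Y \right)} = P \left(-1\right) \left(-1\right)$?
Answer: $-22157$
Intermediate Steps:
$P = 10$ ($P = 6 + 4 = 10$)
$R{\left(v,Y \right)} = 10$ ($R{\left(v,Y \right)} = 10 \left(-1\right) \left(-1\right) = \left(-10\right) \left(-1\right) = 10$)
$X{\left(Q,D \right)} = 10 + D Q$ ($X{\left(Q,D \right)} = Q D + 10 = D Q + 10 = 10 + D Q$)
$c = -5732$ ($c = - 2 \left(106 + 30 \cdot 92\right) = - 2 \left(106 + 2760\right) = \left(-2\right) 2866 = -5732$)
$c + X{\left(173,-95 \right)} = -5732 + \left(10 - 16435\right) = -5732 - 16425 = -22157$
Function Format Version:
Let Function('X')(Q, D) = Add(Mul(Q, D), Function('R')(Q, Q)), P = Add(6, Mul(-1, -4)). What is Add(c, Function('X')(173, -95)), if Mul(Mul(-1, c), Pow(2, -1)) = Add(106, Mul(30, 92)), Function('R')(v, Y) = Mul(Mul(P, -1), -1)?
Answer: -22157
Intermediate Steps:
P = 10 (P = Add(6, 4) = 10)
Function('R')(v, Y) = 10 (Function('R')(v, Y) = Mul(Mul(10, -1), -1) = Mul(-10, -1) = 10)
Function('X')(Q, D) = Add(10, Mul(D, Q)) (Function('X')(Q, D) = Add(Mul(Q, D), 10) = Add(Mul(D, Q), 10) = Add(10, Mul(D, Q)))
c = -5732 (c = Mul(-2, Add(106, Mul(30, 92))) = Mul(-2, Add(106, 2760)) = Mul(-2, 2866) = -5732)
Add(c, Function('X')(173, -95)) = Add(-5732, Add(10, Mul(-95, 173))) = Add(-5732, Add(10, -16435)) = Add(-5732, -16425) = -22157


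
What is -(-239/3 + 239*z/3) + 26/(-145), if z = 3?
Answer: -69388/435 ≈ -159.51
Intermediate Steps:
-(-239/3 + 239*z/3) + 26/(-145) = -478/((2*3)/(-1 + 3)) + 26/(-145) = -478/(6/2) + 26*(-1/145) = -478/(6*(1/2)) - 26/145 = -478/3 - 26/145 = -69388/435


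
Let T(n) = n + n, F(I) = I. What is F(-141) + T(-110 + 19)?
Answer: -323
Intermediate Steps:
T(n) = 2*n
F(-141) + T(-110 + 19) = -141 + 2*(-110 + 19) = -141 + 2*(-91) = -141 - 182 = -323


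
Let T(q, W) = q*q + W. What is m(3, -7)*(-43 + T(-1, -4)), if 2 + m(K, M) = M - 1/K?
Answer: 1288/3 ≈ 429.33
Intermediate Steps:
m(K, M) = -2 + M - 1/K (m(K, M) = -2 + (M - 1/K) = -2 + M - 1/K)
T(q, W) = W + q² (T(q, W) = q² + W = W + q²)
m(3, -7)*(-43 + T(-1, -4)) = (-2 - 7 - 1/3)*(-43 + (-4 + (-1)²)) = (-2 - 7 - 1*⅓)*(-43 + (-4 + 1)) = (-2 - 7 - ⅓)*(-43 - 3) = -28/3*(-46) = 1288/3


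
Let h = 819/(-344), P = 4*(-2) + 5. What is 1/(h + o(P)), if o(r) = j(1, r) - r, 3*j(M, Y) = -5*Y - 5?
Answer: 1032/4079 ≈ 0.25300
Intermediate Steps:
j(M, Y) = -5/3 - 5*Y/3 (j(M, Y) = (-5*Y - 5)/3 = (-5 - 5*Y)/3 = -5/3 - 5*Y/3)
P = -3 (P = -8 + 5 = -3)
o(r) = -5/3 - 8*r/3 (o(r) = (-5/3 - 5*r/3) - r = -5/3 - 8*r/3)
h = -819/344 (h = 819*(-1/344) = -819/344 ≈ -2.3808)
1/(h + o(P)) = 1/(-819/344 + (-5/3 - 8/3*(-3))) = 1/(-819/344 + (-5/3 + 8)) = 1/(-819/344 + 19/3) = 1/(4079/1032) = 1032/4079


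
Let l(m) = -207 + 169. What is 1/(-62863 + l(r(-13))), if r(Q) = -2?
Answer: -1/62901 ≈ -1.5898e-5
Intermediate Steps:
l(m) = -38
1/(-62863 + l(r(-13))) = 1/(-62863 - 38) = 1/(-62901) = -1/62901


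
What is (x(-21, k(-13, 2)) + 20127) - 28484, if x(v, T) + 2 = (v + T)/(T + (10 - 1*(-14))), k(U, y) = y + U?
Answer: -108699/13 ≈ -8361.5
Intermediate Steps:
k(U, y) = U + y
x(v, T) = -2 + (T + v)/(24 + T) (x(v, T) = -2 + (v + T)/(T + (10 - 1*(-14))) = -2 + (T + v)/(T + (10 + 14)) = -2 + (T + v)/(T + 24) = -2 + (T + v)/(24 + T))
(x(-21, k(-13, 2)) + 20127) - 28484 = ((-48 - 21 - (-13 + 2))/(24 + (-13 + 2)) + 20127) - 28484 = ((-48 - 21 - 1*(-11))/(24 - 11) + 20127) - 28484 = ((-48 - 21 + 11)/13 + 20127) - 28484 = ((1/13)*(-58) + 20127) - 28484 = (-58/13 + 20127) - 28484 = 261593/13 - 28484 = -108699/13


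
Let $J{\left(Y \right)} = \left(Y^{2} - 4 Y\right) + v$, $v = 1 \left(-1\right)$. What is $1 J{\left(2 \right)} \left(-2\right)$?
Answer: $10$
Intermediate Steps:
$v = -1$
$J{\left(Y \right)} = -1 + Y^{2} - 4 Y$ ($J{\left(Y \right)} = \left(Y^{2} - 4 Y\right) - 1 = -1 + Y^{2} - 4 Y$)
$1 J{\left(2 \right)} \left(-2\right) = 1 \left(-1 + 2^{2} - 8\right) \left(-2\right) = 1 \left(-1 + 4 - 8\right) \left(-2\right) = 1 \left(-5\right) \left(-2\right) = \left(-5\right) \left(-2\right) = 10$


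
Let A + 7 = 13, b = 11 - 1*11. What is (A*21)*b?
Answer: 0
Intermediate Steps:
b = 0 (b = 11 - 11 = 0)
A = 6 (A = -7 + 13 = 6)
(A*21)*b = (6*21)*0 = 126*0 = 0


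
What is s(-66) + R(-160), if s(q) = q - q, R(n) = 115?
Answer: 115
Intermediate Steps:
s(q) = 0
s(-66) + R(-160) = 0 + 115 = 115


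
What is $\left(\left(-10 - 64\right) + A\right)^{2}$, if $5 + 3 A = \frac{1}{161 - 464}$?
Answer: $\frac{4730963524}{826281} \approx 5725.6$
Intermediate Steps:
$A = - \frac{1516}{909}$ ($A = - \frac{5}{3} + \frac{1}{3 \left(161 - 464\right)} = - \frac{5}{3} + \frac{1}{3 \left(-303\right)} = - \frac{5}{3} + \frac{1}{3} \left(- \frac{1}{303}\right) = - \frac{5}{3} - \frac{1}{909} = - \frac{1516}{909} \approx -1.6678$)
$\left(\left(-10 - 64\right) + A\right)^{2} = \left(\left(-10 - 64\right) - \frac{1516}{909}\right)^{2} = \left(-74 - \frac{1516}{909}\right)^{2} = \left(- \frac{68782}{909}\right)^{2} = \frac{4730963524}{826281}$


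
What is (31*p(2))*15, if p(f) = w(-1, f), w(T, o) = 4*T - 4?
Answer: -3720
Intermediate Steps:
w(T, o) = -4 + 4*T
p(f) = -8 (p(f) = -4 + 4*(-1) = -4 - 4 = -8)
(31*p(2))*15 = (31*(-8))*15 = -248*15 = -3720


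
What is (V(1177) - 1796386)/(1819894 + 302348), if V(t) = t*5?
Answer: -1790501/2122242 ≈ -0.84368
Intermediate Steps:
V(t) = 5*t
(V(1177) - 1796386)/(1819894 + 302348) = (5*1177 - 1796386)/(1819894 + 302348) = (5885 - 1796386)/2122242 = -1790501*1/2122242 = -1790501/2122242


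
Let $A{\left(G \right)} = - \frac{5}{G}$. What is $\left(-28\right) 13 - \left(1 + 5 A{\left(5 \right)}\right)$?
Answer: $-360$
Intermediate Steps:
$\left(-28\right) 13 - \left(1 + 5 A{\left(5 \right)}\right) = \left(-28\right) 13 - \left(1 + 5 \left(- \frac{5}{5}\right)\right) = -364 - \left(1 + 5 \left(\left(-5\right) \frac{1}{5}\right)\right) = -364 - -4 = -364 + \left(-1 + 5\right) = -364 + 4 = -360$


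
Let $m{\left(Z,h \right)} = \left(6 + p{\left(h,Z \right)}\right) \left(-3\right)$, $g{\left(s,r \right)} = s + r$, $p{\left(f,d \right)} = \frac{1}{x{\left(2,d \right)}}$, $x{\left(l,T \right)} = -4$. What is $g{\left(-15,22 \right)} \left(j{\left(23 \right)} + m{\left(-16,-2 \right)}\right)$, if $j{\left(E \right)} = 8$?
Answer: $- \frac{259}{4} \approx -64.75$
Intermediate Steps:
$p{\left(f,d \right)} = - \frac{1}{4}$ ($p{\left(f,d \right)} = \frac{1}{-4} = - \frac{1}{4}$)
$g{\left(s,r \right)} = r + s$
$m{\left(Z,h \right)} = - \frac{69}{4}$ ($m{\left(Z,h \right)} = \left(6 - \frac{1}{4}\right) \left(-3\right) = \frac{23}{4} \left(-3\right) = - \frac{69}{4}$)
$g{\left(-15,22 \right)} \left(j{\left(23 \right)} + m{\left(-16,-2 \right)}\right) = \left(22 - 15\right) \left(8 - \frac{69}{4}\right) = 7 \left(- \frac{37}{4}\right) = - \frac{259}{4}$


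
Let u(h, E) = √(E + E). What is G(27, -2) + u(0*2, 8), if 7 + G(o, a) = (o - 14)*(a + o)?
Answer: 322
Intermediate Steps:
G(o, a) = -7 + (-14 + o)*(a + o) (G(o, a) = -7 + (o - 14)*(a + o) = -7 + (-14 + o)*(a + o))
u(h, E) = √2*√E (u(h, E) = √(2*E) = √2*√E)
G(27, -2) + u(0*2, 8) = (-7 + 27² - 14*(-2) - 14*27 - 2*27) + √2*√8 = (-7 + 729 + 28 - 378 - 54) + √2*(2*√2) = 318 + 4 = 322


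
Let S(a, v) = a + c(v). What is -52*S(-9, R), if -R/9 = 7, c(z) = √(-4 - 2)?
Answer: 468 - 52*I*√6 ≈ 468.0 - 127.37*I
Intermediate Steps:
c(z) = I*√6 (c(z) = √(-6) = I*√6)
R = -63 (R = -9*7 = -63)
S(a, v) = a + I*√6
-52*S(-9, R) = -52*(-9 + I*√6) = 468 - 52*I*√6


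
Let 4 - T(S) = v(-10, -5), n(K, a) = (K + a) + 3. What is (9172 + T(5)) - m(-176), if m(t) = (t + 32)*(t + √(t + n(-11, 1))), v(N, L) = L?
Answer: -16163 + 144*I*√183 ≈ -16163.0 + 1948.0*I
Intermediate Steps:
n(K, a) = 3 + K + a
T(S) = 9 (T(S) = 4 - 1*(-5) = 4 + 5 = 9)
m(t) = (32 + t)*(t + √(-7 + t)) (m(t) = (t + 32)*(t + √(t + (3 - 11 + 1))) = (32 + t)*(t + √(t - 7)) = (32 + t)*(t + √(-7 + t)))
(9172 + T(5)) - m(-176) = (9172 + 9) - ((-176)² + 32*(-176) + 32*√(-7 - 176) - 176*√(-7 - 176)) = 9181 - (30976 - 5632 + 32*√(-183) - 176*I*√183) = 9181 - (30976 - 5632 + 32*(I*√183) - 176*I*√183) = 9181 - (30976 - 5632 + 32*I*√183 - 176*I*√183) = 9181 - (25344 - 144*I*√183) = 9181 + (-25344 + 144*I*√183) = -16163 + 144*I*√183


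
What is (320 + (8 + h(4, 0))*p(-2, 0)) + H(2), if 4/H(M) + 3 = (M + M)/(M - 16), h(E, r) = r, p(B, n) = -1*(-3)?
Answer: 7884/23 ≈ 342.78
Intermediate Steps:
p(B, n) = 3
H(M) = 4/(-3 + 2*M/(-16 + M)) (H(M) = 4/(-3 + (M + M)/(M - 16)) = 4/(-3 + (2*M)/(-16 + M)) = 4/(-3 + 2*M/(-16 + M)))
(320 + (8 + h(4, 0))*p(-2, 0)) + H(2) = (320 + (8 + 0)*3) + 4*(16 - 1*2)/(-48 + 2) = (320 + 8*3) + 4*(16 - 2)/(-46) = (320 + 24) + 4*(-1/46)*14 = 344 - 28/23 = 7884/23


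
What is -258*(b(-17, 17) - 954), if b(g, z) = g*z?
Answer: 320694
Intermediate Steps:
-258*(b(-17, 17) - 954) = -258*(-17*17 - 954) = -258*(-289 - 954) = -258*(-1243) = 320694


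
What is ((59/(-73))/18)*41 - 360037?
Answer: -473091037/1314 ≈ -3.6004e+5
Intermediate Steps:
((59/(-73))/18)*41 - 360037 = ((59*(-1/73))*(1/18))*41 - 360037 = -59/73*1/18*41 - 360037 = -59/1314*41 - 360037 = -2419/1314 - 360037 = -473091037/1314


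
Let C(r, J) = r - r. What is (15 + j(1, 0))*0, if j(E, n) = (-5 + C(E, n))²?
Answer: 0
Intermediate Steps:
C(r, J) = 0
j(E, n) = 25 (j(E, n) = (-5 + 0)² = (-5)² = 25)
(15 + j(1, 0))*0 = (15 + 25)*0 = 40*0 = 0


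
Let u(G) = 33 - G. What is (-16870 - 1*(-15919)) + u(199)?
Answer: -1117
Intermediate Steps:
(-16870 - 1*(-15919)) + u(199) = (-16870 - 1*(-15919)) + (33 - 1*199) = (-16870 + 15919) + (33 - 199) = -951 - 166 = -1117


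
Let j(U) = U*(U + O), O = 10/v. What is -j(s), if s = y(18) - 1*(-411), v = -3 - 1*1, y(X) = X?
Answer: -365937/2 ≈ -1.8297e+5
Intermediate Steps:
v = -4 (v = -3 - 1 = -4)
O = -5/2 (O = 10/(-4) = 10*(-1/4) = -5/2 ≈ -2.5000)
s = 429 (s = 18 - 1*(-411) = 18 + 411 = 429)
j(U) = U*(-5/2 + U) (j(U) = U*(U - 5/2) = U*(-5/2 + U))
-j(s) = -429*(-5 + 2*429)/2 = -429*(-5 + 858)/2 = -429*853/2 = -1*365937/2 = -365937/2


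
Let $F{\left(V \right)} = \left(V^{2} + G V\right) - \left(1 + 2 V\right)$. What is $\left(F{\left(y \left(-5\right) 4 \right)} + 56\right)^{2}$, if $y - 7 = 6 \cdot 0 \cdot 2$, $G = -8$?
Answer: $443313025$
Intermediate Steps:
$y = 7$ ($y = 7 + 6 \cdot 0 \cdot 2 = 7 + 0 \cdot 2 = 7 + 0 = 7$)
$F{\left(V \right)} = -1 + V^{2} - 10 V$ ($F{\left(V \right)} = \left(V^{2} - 8 V\right) - \left(1 + 2 V\right) = -1 + V^{2} - 10 V$)
$\left(F{\left(y \left(-5\right) 4 \right)} + 56\right)^{2} = \left(\left(-1 + \left(7 \left(-5\right) 4\right)^{2} - 10 \cdot 7 \left(-5\right) 4\right) + 56\right)^{2} = \left(\left(-1 + \left(\left(-35\right) 4\right)^{2} - 10 \left(\left(-35\right) 4\right)\right) + 56\right)^{2} = \left(\left(-1 + \left(-140\right)^{2} - -1400\right) + 56\right)^{2} = \left(\left(-1 + 19600 + 1400\right) + 56\right)^{2} = \left(20999 + 56\right)^{2} = 21055^{2} = 443313025$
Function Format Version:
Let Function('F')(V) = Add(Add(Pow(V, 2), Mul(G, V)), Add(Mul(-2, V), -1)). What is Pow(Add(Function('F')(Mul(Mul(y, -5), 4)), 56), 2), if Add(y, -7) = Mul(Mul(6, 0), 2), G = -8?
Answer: 443313025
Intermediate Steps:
y = 7 (y = Add(7, Mul(Mul(6, 0), 2)) = Add(7, Mul(0, 2)) = Add(7, 0) = 7)
Function('F')(V) = Add(-1, Pow(V, 2), Mul(-10, V)) (Function('F')(V) = Add(Add(Pow(V, 2), Mul(-8, V)), Add(Mul(-2, V), -1)) = Add(Add(Pow(V, 2), Mul(-8, V)), Add(-1, Mul(-2, V))) = Add(-1, Pow(V, 2), Mul(-10, V)))
Pow(Add(Function('F')(Mul(Mul(y, -5), 4)), 56), 2) = Pow(Add(Add(-1, Pow(Mul(Mul(7, -5), 4), 2), Mul(-10, Mul(Mul(7, -5), 4))), 56), 2) = Pow(Add(Add(-1, Pow(Mul(-35, 4), 2), Mul(-10, Mul(-35, 4))), 56), 2) = Pow(Add(Add(-1, Pow(-140, 2), Mul(-10, -140)), 56), 2) = Pow(Add(Add(-1, 19600, 1400), 56), 2) = Pow(Add(20999, 56), 2) = Pow(21055, 2) = 443313025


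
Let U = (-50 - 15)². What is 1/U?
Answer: 1/4225 ≈ 0.00023669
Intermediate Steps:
U = 4225 (U = (-65)² = 4225)
1/U = 1/4225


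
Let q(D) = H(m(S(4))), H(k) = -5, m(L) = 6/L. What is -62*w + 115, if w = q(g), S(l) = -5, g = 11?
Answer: 425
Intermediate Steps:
q(D) = -5
w = -5
-62*w + 115 = -62*(-5) + 115 = 310 + 115 = 425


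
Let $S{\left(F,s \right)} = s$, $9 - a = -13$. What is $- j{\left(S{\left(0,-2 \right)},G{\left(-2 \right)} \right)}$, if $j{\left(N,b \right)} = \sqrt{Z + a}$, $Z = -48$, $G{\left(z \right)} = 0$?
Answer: $- i \sqrt{26} \approx - 5.099 i$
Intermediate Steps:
$a = 22$ ($a = 9 - -13 = 9 + 13 = 22$)
$j{\left(N,b \right)} = i \sqrt{26}$ ($j{\left(N,b \right)} = \sqrt{-48 + 22} = \sqrt{-26} = i \sqrt{26}$)
$- j{\left(S{\left(0,-2 \right)},G{\left(-2 \right)} \right)} = - i \sqrt{26}$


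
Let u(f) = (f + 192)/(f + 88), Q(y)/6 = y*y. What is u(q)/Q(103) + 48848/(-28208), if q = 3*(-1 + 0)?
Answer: -128048047/73944730 ≈ -1.7317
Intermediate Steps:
Q(y) = 6*y² (Q(y) = 6*(y*y) = 6*y²)
q = -3 (q = 3*(-1) = -3)
u(f) = (192 + f)/(88 + f)
u(q)/Q(103) + 48848/(-28208) = ((192 - 3)/(88 - 3))/((6*103²)) + 48848/(-28208) = (189/85)/((6*10609)) + 48848*(-1/28208) = ((1/85)*189)/63654 - 71/41 = (189/85)*(1/63654) - 71/41 = 63/1803530 - 71/41 = -128048047/73944730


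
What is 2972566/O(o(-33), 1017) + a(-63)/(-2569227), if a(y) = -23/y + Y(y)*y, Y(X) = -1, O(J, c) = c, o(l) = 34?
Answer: 53460377334278/18290327013 ≈ 2922.9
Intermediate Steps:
a(y) = -y - 23/y (a(y) = -23/y - y = -y - 23/y)
2972566/O(o(-33), 1017) + a(-63)/(-2569227) = 2972566/1017 + (-1*(-63) - 23/(-63))/(-2569227) = 2972566*(1/1017) + (63 - 23*(-1/63))*(-1/2569227) = 2972566/1017 + (63 + 23/63)*(-1/2569227) = 2972566/1017 + (3992/63)*(-1/2569227) = 2972566/1017 - 3992/161861301 = 53460377334278/18290327013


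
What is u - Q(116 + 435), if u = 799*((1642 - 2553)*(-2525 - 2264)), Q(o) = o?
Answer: 3485859870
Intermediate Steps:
u = 3485860421 (u = 799*(-911*(-4789)) = 799*4362779 = 3485860421)
u - Q(116 + 435) = 3485860421 - (116 + 435) = 3485860421 - 1*551 = 3485860421 - 551 = 3485859870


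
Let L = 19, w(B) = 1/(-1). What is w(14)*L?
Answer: -19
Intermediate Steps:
w(B) = -1
w(14)*L = -1*19 = -19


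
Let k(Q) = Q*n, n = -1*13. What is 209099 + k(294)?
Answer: 205277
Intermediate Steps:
n = -13
k(Q) = -13*Q (k(Q) = Q*(-13) = -13*Q)
209099 + k(294) = 209099 - 13*294 = 209099 - 3822 = 205277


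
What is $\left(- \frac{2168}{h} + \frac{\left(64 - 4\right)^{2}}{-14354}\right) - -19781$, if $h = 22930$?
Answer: $\frac{1627637420337}{82284305} \approx 19781.0$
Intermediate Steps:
$\left(- \frac{2168}{h} + \frac{\left(64 - 4\right)^{2}}{-14354}\right) - -19781 = \left(- \frac{2168}{22930} + \frac{\left(64 - 4\right)^{2}}{-14354}\right) - -19781 = \left(\left(-2168\right) \frac{1}{22930} + 60^{2} \left(- \frac{1}{14354}\right)\right) + 19781 = \left(- \frac{1084}{11465} + 3600 \left(- \frac{1}{14354}\right)\right) + 19781 = \left(- \frac{1084}{11465} - \frac{1800}{7177}\right) + 19781 = - \frac{28416868}{82284305} + 19781 = \frac{1627637420337}{82284305}$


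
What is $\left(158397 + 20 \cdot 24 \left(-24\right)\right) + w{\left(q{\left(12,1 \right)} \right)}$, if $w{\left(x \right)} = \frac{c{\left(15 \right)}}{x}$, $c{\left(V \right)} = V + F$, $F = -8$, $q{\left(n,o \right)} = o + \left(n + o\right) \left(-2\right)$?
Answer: $\frac{3671918}{25} \approx 1.4688 \cdot 10^{5}$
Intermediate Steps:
$q{\left(n,o \right)} = - o - 2 n$ ($q{\left(n,o \right)} = o - \left(2 n + 2 o\right) = - o - 2 n$)
$c{\left(V \right)} = -8 + V$ ($c{\left(V \right)} = V - 8 = -8 + V$)
$w{\left(x \right)} = \frac{7}{x}$ ($w{\left(x \right)} = \frac{-8 + 15}{x} = \frac{7}{x}$)
$\left(158397 + 20 \cdot 24 \left(-24\right)\right) + w{\left(q{\left(12,1 \right)} \right)} = \left(158397 + 20 \cdot 24 \left(-24\right)\right) + \frac{7}{\left(-1\right) 1 - 24} = \left(158397 + 480 \left(-24\right)\right) + \frac{7}{-1 - 24} = \left(158397 - 11520\right) + \frac{7}{-25} = 146877 + 7 \left(- \frac{1}{25}\right) = 146877 - \frac{7}{25} = \frac{3671918}{25}$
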